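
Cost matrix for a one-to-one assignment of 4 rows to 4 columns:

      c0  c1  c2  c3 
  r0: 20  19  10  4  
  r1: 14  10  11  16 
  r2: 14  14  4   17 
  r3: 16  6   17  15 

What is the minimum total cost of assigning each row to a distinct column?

optimal assignment: row0→col3 (cost 4), row1→col0 (cost 14), row2→col2 (cost 4), row3→col1 (cost 6)
total = 4 + 14 + 4 + 6 = 28

Minimum assignment cost: 28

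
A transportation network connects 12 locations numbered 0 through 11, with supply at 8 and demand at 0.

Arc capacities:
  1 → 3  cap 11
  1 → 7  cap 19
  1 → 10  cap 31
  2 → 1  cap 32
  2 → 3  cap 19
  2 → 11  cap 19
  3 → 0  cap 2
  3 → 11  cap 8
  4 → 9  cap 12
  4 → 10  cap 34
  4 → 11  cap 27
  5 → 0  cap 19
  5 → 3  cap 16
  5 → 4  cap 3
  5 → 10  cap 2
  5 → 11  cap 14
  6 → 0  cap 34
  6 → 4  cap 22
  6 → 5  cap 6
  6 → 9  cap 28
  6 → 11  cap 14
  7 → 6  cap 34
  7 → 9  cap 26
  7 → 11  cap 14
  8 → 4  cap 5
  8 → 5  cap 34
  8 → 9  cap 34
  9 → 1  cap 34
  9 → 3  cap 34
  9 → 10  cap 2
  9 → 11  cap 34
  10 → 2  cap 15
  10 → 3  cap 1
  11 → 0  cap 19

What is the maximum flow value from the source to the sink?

augment #1: 8→5→0 bottleneck 19, total now 19
augment #2: 8→4→11→0 bottleneck 5, total now 24
augment #3: 8→5→3→0 bottleneck 2, total now 26
augment #4: 8→5→11→0 bottleneck 13, total now 39
augment #5: 8→9→11→0 bottleneck 1, total now 40
augment #6: 8→9→1→7→6→0 bottleneck 19, total now 59

Maximum flow value: 59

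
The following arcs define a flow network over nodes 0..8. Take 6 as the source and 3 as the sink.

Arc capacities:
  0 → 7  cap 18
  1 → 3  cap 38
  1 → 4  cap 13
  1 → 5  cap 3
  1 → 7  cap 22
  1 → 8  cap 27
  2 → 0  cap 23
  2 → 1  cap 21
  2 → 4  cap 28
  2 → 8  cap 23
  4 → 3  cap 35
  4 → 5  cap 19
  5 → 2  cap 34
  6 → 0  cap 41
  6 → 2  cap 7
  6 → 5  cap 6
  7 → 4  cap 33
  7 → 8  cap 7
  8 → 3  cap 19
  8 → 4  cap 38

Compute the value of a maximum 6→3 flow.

augment #1: 6→2→1→3 bottleneck 7, total now 7
augment #2: 6→0→7→4→3 bottleneck 18, total now 25
augment #3: 6→5→2→1→3 bottleneck 6, total now 31

Maximum flow value: 31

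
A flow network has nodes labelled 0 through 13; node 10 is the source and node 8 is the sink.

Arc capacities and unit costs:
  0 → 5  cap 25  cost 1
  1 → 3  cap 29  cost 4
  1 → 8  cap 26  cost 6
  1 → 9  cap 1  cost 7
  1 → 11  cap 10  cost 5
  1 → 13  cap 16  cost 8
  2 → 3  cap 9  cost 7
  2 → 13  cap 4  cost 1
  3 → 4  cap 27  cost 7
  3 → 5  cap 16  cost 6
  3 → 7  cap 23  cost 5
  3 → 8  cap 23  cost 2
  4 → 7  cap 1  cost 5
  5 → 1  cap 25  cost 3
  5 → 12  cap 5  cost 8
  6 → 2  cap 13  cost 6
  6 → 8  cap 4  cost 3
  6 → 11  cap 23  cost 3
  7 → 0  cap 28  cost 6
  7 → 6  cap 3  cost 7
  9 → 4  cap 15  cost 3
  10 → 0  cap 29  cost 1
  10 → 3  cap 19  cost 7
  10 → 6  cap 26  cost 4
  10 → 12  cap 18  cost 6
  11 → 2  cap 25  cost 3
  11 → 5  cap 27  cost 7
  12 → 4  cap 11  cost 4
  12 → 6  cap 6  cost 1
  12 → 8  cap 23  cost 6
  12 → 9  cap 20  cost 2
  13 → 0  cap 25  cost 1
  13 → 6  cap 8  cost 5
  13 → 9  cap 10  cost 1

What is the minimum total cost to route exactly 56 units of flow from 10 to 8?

Minimum cost for 56 units: 570

shortest-cost path #1: 10→6→8 push 4 @ unit cost 7 (adds 28)
shortest-cost path #2: 10→3→8 push 19 @ unit cost 9 (adds 171)
shortest-cost path #3: 10→0→5→1→8 push 25 @ unit cost 11 (adds 275)
shortest-cost path #4: 10→12→8 push 8 @ unit cost 12 (adds 96)
total cost = 570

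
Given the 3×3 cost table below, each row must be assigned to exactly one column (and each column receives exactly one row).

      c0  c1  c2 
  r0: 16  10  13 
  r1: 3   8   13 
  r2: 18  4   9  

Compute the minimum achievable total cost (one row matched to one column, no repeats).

Minimum assignment cost: 20

optimal assignment: row0→col2 (cost 13), row1→col0 (cost 3), row2→col1 (cost 4)
total = 13 + 3 + 4 = 20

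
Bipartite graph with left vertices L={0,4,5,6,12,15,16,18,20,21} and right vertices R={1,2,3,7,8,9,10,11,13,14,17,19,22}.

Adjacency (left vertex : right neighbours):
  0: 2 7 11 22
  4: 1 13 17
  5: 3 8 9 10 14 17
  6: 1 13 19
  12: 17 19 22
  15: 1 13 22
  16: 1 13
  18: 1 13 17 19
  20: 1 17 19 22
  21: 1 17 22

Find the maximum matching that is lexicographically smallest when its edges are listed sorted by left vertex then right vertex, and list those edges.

Lex-smallest maximum matching: {(0,2), (4,1), (5,3), (6,13), (12,17), (15,22), (18,19)}

|M| = 7 (so the lex-smallest maximum matching has 7 edges)
process left vertices in ascending order; for each, take the smallest-labelled available neighbour that still permits 7 edges overall, or leave it unmatched if none does
lex-smallest matching: {0-2, 4-1, 5-3, 6-13, 12-17, 15-22, 18-19}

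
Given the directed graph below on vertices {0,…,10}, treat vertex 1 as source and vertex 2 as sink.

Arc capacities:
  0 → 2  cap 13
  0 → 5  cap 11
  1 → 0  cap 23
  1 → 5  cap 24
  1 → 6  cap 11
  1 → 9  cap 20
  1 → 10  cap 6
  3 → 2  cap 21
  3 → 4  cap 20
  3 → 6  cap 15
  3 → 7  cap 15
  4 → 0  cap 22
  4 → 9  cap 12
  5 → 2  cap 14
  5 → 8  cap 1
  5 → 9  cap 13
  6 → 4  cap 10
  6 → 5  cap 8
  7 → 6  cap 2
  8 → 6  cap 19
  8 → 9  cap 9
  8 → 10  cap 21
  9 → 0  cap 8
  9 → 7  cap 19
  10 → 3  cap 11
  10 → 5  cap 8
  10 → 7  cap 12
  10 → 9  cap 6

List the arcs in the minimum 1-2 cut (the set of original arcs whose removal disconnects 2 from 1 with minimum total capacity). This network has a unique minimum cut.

augment #1: 1→0→2 push 13
augment #2: 1→5→2 push 14
augment #3: 1→10→3→2 push 6
augment #4: 1→5→8→10→3→2 push 1
max flow = 34; residual-reachable set from 1 gives S-side
cut edges (S→T): {(0,2), (1,10), (5,2), (5,8)} total cap 34

Min-cut arcs: {(0,2), (1,10), (5,2), (5,8)} (total capacity 34)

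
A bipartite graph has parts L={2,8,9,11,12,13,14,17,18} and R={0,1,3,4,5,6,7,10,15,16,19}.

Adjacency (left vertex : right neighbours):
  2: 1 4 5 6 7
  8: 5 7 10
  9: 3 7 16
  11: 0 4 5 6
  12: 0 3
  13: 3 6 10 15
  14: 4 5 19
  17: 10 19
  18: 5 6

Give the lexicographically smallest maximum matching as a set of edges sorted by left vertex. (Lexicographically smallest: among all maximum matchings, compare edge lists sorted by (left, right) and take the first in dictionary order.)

Lex-smallest maximum matching: {(2,1), (8,5), (9,3), (11,4), (12,0), (13,15), (14,19), (17,10), (18,6)}

|M| = 9 (so the lex-smallest maximum matching has 9 edges)
process left vertices in ascending order; for each, take the smallest-labelled available neighbour that still permits 9 edges overall, or leave it unmatched if none does
lex-smallest matching: {2-1, 8-5, 9-3, 11-4, 12-0, 13-15, 14-19, 17-10, 18-6}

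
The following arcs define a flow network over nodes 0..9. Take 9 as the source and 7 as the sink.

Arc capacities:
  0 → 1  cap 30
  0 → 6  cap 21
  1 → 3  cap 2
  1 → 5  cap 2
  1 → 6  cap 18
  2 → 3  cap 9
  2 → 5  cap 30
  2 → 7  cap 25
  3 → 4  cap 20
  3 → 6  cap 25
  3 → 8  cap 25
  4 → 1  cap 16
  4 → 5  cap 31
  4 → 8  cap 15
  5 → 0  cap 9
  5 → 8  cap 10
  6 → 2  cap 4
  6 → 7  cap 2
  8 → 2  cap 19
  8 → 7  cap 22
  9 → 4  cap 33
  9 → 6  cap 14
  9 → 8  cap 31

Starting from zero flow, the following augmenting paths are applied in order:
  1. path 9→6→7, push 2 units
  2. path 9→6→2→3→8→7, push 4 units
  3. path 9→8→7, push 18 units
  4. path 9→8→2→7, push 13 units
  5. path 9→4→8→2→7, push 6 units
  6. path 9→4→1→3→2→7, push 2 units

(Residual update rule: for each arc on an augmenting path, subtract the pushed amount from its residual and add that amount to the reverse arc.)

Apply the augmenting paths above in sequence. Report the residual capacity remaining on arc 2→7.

Residual capacity of (2,7): 4

after path 1 (9→6→7, push 2): res(2,7)=25
after path 2 (9→6→2→3→8→7, push 4): res(2,7)=25
after path 3 (9→8→7, push 18): res(2,7)=25
after path 4 (9→8→2→7, push 13): res(2,7)=12
after path 5 (9→4→8→2→7, push 6): res(2,7)=6
after path 6 (9→4→1→3→2→7, push 2): res(2,7)=4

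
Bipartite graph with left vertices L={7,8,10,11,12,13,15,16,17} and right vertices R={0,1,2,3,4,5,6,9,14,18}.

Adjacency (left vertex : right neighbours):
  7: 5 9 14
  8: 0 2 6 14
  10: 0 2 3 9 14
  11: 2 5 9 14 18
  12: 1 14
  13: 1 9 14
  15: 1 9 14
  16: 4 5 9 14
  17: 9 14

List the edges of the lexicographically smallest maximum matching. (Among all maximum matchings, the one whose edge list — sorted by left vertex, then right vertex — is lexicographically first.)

|M| = 8 (so the lex-smallest maximum matching has 8 edges)
process left vertices in ascending order; for each, take the smallest-labelled available neighbour that still permits 8 edges overall, or leave it unmatched if none does
lex-smallest matching: {7-5, 8-0, 10-2, 11-18, 12-1, 13-9, 15-14, 16-4}

Lex-smallest maximum matching: {(7,5), (8,0), (10,2), (11,18), (12,1), (13,9), (15,14), (16,4)}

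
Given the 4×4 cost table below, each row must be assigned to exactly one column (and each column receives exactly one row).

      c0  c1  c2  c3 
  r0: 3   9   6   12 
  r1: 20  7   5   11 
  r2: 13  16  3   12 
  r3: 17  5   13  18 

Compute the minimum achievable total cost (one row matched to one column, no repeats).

Minimum assignment cost: 22

optimal assignment: row0→col0 (cost 3), row1→col3 (cost 11), row2→col2 (cost 3), row3→col1 (cost 5)
total = 3 + 11 + 3 + 5 = 22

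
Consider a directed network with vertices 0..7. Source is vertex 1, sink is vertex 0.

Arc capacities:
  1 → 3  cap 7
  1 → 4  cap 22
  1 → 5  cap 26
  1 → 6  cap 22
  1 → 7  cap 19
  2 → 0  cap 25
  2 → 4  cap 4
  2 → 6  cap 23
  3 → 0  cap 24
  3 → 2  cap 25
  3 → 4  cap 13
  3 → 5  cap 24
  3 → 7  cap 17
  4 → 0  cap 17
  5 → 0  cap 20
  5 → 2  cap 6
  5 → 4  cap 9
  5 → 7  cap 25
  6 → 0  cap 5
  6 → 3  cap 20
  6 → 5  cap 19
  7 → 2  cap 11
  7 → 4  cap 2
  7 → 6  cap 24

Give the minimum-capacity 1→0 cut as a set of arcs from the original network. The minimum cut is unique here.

Min-cut arcs: {(1,3), (4,0), (5,0), (5,2), (6,0), (6,3), (7,2)} (total capacity 86)

augment #1: 1→3→0 push 7
augment #2: 1→4→0 push 17
augment #3: 1→5→0 push 20
augment #4: 1→6→0 push 5
augment #5: 1→5→2→0 push 6
augment #6: 1→6→3→0 push 17
augment #7: 1→7→2→0 push 11
augment #8: 1→7→6→3→2→0 push 3
max flow = 86; residual-reachable set from 1 gives S-side
cut edges (S→T): {(1,3), (4,0), (5,0), (5,2), (6,0), (6,3), (7,2)} total cap 86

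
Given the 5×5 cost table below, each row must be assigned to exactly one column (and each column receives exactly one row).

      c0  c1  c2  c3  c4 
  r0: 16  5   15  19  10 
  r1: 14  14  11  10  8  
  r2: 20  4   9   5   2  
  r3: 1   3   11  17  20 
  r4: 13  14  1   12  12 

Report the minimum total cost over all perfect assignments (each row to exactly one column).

optimal assignment: row0→col1 (cost 5), row1→col3 (cost 10), row2→col4 (cost 2), row3→col0 (cost 1), row4→col2 (cost 1)
total = 5 + 10 + 2 + 1 + 1 = 19

Minimum assignment cost: 19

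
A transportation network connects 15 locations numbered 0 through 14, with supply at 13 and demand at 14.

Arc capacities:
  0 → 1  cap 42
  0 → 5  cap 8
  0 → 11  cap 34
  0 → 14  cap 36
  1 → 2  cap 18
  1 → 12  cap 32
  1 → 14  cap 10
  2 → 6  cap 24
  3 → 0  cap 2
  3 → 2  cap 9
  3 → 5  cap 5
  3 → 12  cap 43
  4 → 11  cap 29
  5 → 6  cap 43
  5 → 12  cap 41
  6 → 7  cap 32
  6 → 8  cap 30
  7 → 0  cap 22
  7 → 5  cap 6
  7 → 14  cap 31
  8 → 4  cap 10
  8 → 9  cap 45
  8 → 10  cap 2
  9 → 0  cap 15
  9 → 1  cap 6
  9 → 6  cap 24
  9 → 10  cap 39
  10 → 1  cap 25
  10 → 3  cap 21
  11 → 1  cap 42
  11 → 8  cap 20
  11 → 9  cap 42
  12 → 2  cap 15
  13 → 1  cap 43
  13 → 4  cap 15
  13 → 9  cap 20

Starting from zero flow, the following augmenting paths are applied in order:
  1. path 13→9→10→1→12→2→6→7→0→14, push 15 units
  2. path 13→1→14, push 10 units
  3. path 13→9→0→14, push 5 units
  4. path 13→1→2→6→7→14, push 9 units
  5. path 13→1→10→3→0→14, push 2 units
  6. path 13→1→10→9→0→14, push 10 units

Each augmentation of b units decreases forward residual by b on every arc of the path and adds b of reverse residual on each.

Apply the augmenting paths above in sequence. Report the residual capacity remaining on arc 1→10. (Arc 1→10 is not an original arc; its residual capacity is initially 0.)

Residual capacity of (1,10): 3

after path 1 (13→9→10→1→12→2→6→7→0→14, push 15): res(1,10)=15
after path 2 (13→1→14, push 10): res(1,10)=15
after path 3 (13→9→0→14, push 5): res(1,10)=15
after path 4 (13→1→2→6→7→14, push 9): res(1,10)=15
after path 5 (13→1→10→3→0→14, push 2): res(1,10)=13
after path 6 (13→1→10→9→0→14, push 10): res(1,10)=3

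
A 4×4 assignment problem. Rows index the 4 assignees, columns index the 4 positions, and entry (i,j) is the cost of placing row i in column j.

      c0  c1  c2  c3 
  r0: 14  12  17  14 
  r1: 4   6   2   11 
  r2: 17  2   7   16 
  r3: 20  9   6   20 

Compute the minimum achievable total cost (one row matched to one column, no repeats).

optimal assignment: row0→col3 (cost 14), row1→col0 (cost 4), row2→col1 (cost 2), row3→col2 (cost 6)
total = 14 + 4 + 2 + 6 = 26

Minimum assignment cost: 26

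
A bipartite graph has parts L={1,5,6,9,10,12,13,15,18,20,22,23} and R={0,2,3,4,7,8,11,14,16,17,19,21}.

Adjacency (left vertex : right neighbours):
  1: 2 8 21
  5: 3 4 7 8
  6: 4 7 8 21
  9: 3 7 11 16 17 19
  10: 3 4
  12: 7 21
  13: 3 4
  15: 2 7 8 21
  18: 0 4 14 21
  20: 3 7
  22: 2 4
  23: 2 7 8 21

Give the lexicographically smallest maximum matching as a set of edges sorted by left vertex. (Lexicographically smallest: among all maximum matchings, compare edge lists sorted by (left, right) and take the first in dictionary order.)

Lex-smallest maximum matching: {(1,2), (5,3), (6,4), (9,11), (12,7), (15,8), (18,0), (23,21)}

|M| = 8 (so the lex-smallest maximum matching has 8 edges)
process left vertices in ascending order; for each, take the smallest-labelled available neighbour that still permits 8 edges overall, or leave it unmatched if none does
lex-smallest matching: {1-2, 5-3, 6-4, 9-11, 12-7, 15-8, 18-0, 23-21}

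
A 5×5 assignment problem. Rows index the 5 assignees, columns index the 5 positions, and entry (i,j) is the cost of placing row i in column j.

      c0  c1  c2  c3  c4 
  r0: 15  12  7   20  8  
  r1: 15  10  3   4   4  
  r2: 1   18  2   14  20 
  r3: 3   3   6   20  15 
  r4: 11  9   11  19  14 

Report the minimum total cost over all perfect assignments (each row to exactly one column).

optimal assignment: row0→col4 (cost 8), row1→col3 (cost 4), row2→col2 (cost 2), row3→col0 (cost 3), row4→col1 (cost 9)
total = 8 + 4 + 2 + 3 + 9 = 26

Minimum assignment cost: 26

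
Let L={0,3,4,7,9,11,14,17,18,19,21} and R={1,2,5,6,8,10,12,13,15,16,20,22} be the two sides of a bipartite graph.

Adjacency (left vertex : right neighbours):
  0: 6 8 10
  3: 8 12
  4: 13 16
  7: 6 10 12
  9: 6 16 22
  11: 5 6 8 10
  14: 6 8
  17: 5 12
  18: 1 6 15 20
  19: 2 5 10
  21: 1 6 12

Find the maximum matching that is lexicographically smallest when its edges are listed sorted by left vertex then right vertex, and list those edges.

|M| = 10 (so the lex-smallest maximum matching has 10 edges)
process left vertices in ascending order; for each, take the smallest-labelled available neighbour that still permits 10 edges overall, or leave it unmatched if none does
lex-smallest matching: {0-6, 3-8, 4-13, 7-10, 9-16, 11-5, 17-12, 18-15, 19-2, 21-1}

Lex-smallest maximum matching: {(0,6), (3,8), (4,13), (7,10), (9,16), (11,5), (17,12), (18,15), (19,2), (21,1)}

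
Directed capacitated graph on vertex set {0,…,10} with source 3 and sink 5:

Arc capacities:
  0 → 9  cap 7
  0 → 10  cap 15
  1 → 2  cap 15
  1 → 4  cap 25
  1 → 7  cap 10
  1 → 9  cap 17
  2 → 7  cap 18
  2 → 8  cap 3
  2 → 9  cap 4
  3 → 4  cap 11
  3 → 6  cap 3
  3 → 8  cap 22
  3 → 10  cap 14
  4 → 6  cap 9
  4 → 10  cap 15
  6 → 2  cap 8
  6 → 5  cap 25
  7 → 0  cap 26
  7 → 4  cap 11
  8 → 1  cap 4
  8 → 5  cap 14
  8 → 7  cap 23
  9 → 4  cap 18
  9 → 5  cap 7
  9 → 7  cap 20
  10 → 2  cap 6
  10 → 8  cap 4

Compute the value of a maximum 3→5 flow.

Maximum flow value: 33

augment #1: 3→6→5 bottleneck 3, total now 3
augment #2: 3→8→5 bottleneck 14, total now 17
augment #3: 3→4→6→5 bottleneck 9, total now 26
augment #4: 3→8→1→9→5 bottleneck 4, total now 30
augment #5: 3→10→2→9→5 bottleneck 3, total now 33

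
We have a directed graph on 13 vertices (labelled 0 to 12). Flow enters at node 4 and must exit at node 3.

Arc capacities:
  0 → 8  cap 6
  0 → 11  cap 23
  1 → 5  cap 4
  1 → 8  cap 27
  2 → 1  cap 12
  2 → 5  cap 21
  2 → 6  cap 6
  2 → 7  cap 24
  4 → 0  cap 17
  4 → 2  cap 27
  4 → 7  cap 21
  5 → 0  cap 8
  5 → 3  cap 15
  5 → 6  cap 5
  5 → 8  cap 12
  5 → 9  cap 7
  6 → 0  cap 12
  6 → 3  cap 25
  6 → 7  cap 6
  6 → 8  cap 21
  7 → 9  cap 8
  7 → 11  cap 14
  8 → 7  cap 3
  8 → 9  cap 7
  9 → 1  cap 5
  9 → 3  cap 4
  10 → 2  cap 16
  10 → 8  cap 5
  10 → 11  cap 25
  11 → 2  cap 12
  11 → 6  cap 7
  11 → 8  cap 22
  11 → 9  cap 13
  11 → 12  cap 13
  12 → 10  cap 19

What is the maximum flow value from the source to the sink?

augment #1: 4→2→5→3 bottleneck 15, total now 15
augment #2: 4→2→6→3 bottleneck 6, total now 21
augment #3: 4→7→9→3 bottleneck 4, total now 25
augment #4: 4→0→11→6→3 bottleneck 7, total now 32
augment #5: 4→2→5→6→3 bottleneck 5, total now 37

Maximum flow value: 37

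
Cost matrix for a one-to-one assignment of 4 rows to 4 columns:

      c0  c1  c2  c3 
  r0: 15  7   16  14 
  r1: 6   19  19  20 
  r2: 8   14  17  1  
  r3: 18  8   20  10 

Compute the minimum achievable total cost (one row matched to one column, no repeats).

optimal assignment: row0→col2 (cost 16), row1→col0 (cost 6), row2→col3 (cost 1), row3→col1 (cost 8)
total = 16 + 6 + 1 + 8 = 31

Minimum assignment cost: 31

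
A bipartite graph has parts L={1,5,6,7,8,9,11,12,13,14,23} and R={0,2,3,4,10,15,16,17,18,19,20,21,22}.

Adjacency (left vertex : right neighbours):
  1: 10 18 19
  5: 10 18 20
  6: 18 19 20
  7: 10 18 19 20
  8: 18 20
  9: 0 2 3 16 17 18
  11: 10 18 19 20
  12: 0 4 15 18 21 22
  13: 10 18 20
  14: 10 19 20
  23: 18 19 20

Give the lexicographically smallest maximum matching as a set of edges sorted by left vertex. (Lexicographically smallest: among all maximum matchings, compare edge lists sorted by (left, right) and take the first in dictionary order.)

Lex-smallest maximum matching: {(1,10), (5,18), (6,19), (7,20), (9,0), (12,4)}

|M| = 6 (so the lex-smallest maximum matching has 6 edges)
process left vertices in ascending order; for each, take the smallest-labelled available neighbour that still permits 6 edges overall, or leave it unmatched if none does
lex-smallest matching: {1-10, 5-18, 6-19, 7-20, 9-0, 12-4}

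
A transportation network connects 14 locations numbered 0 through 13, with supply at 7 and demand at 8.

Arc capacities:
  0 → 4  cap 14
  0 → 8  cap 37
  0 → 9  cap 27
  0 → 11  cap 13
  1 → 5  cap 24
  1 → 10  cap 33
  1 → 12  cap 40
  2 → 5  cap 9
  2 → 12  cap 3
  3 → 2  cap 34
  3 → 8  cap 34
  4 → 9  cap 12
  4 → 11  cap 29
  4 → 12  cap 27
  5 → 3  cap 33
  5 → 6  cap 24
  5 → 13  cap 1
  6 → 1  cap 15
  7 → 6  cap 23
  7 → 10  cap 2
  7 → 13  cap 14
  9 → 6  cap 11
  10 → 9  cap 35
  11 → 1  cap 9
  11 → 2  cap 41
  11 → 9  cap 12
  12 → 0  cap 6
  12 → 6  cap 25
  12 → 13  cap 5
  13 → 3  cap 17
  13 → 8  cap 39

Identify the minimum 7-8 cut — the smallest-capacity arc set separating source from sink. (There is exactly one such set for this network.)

Min-cut arcs: {(6,1), (7,13)} (total capacity 29)

augment #1: 7→13→8 push 14
augment #2: 7→6→1→5→3→8 push 15
max flow = 29; residual-reachable set from 7 gives S-side
cut edges (S→T): {(6,1), (7,13)} total cap 29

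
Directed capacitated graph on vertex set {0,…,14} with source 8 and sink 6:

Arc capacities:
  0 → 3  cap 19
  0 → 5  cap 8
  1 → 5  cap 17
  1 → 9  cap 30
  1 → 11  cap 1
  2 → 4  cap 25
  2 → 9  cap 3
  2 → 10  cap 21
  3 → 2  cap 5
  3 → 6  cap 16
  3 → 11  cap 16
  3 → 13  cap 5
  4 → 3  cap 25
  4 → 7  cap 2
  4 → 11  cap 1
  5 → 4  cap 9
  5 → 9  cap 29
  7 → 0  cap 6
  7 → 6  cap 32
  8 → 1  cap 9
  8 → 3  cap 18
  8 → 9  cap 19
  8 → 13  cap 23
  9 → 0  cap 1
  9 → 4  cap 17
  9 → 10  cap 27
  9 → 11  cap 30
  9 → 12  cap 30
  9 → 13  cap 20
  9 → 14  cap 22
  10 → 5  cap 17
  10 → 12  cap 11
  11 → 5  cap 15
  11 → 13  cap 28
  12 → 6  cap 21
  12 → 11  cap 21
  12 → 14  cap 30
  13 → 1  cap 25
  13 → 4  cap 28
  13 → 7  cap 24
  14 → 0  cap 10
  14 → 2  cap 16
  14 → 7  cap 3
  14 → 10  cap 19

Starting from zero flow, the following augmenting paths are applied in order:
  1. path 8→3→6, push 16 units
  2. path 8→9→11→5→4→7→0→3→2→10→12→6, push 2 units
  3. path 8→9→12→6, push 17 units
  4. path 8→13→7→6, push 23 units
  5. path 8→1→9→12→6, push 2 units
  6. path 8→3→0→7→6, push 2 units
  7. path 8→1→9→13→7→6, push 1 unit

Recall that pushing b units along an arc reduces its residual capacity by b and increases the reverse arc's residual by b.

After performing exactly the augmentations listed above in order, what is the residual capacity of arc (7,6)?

Residual capacity of (7,6): 6

after path 1 (8→3→6, push 16): res(7,6)=32
after path 2 (8→9→11→5→4→7→0→3→2→10→12→6, push 2): res(7,6)=32
after path 3 (8→9→12→6, push 17): res(7,6)=32
after path 4 (8→13→7→6, push 23): res(7,6)=9
after path 5 (8→1→9→12→6, push 2): res(7,6)=9
after path 6 (8→3→0→7→6, push 2): res(7,6)=7
after path 7 (8→1→9→13→7→6, push 1): res(7,6)=6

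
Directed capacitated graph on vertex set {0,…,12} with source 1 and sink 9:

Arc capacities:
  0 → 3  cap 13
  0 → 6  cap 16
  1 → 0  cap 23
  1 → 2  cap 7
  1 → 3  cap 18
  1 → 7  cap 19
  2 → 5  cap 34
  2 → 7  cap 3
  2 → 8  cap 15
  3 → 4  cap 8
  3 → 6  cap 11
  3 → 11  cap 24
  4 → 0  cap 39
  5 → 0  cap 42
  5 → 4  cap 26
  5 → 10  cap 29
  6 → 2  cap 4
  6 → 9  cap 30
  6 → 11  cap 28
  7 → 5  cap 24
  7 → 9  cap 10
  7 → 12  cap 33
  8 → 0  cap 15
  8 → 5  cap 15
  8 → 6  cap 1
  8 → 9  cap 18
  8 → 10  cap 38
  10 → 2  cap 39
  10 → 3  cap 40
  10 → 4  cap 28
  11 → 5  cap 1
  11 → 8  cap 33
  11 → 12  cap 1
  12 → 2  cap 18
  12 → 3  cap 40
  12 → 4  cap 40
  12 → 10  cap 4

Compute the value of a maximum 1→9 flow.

Maximum flow value: 56

augment #1: 1→7→9 bottleneck 10, total now 10
augment #2: 1→0→6→9 bottleneck 16, total now 26
augment #3: 1→2→8→9 bottleneck 7, total now 33
augment #4: 1→3→6→9 bottleneck 11, total now 44
augment #5: 1→3→11→8→9 bottleneck 7, total now 51
augment #6: 1→0→3→11→8→9 bottleneck 4, total now 55
augment #7: 1→0→3→11→8→6→9 bottleneck 1, total now 56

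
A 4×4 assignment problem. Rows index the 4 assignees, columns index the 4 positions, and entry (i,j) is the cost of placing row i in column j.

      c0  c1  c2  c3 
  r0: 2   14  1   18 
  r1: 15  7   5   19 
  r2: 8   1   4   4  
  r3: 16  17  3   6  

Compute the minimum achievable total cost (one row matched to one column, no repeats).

Minimum assignment cost: 14

optimal assignment: row0→col0 (cost 2), row1→col2 (cost 5), row2→col1 (cost 1), row3→col3 (cost 6)
total = 2 + 5 + 1 + 6 = 14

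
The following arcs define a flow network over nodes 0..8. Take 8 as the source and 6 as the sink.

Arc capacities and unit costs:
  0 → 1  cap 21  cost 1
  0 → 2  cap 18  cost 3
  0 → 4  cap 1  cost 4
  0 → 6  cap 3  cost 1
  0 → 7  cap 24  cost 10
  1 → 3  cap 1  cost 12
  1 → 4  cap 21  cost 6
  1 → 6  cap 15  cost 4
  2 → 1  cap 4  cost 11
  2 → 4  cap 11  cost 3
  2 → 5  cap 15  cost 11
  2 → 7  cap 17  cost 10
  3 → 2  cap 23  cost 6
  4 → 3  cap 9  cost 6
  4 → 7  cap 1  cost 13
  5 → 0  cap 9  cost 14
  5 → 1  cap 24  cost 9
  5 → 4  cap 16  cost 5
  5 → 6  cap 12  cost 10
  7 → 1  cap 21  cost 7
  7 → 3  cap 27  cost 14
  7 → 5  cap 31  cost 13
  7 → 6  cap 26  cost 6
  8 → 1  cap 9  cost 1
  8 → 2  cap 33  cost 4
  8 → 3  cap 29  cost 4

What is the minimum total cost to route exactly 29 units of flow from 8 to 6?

shortest-cost path #1: 8→1→6 push 9 @ unit cost 5 (adds 45)
shortest-cost path #2: 8→2→1→6 push 4 @ unit cost 19 (adds 76)
shortest-cost path #3: 8→2→7→6 push 16 @ unit cost 20 (adds 320)
total cost = 441

Minimum cost for 29 units: 441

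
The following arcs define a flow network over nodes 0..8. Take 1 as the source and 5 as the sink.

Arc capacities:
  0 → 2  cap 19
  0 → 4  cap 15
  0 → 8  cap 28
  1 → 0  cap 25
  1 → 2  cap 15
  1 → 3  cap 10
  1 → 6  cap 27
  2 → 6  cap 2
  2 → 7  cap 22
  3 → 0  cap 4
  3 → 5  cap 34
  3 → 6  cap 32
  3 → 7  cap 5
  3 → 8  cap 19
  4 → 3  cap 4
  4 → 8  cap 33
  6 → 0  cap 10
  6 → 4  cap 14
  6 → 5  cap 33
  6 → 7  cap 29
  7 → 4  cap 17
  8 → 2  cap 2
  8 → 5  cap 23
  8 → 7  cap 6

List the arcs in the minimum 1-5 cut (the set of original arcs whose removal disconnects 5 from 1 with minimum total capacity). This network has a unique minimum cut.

Min-cut arcs: {(1,3), (1,6), (2,6), (4,3), (8,5)} (total capacity 66)

augment #1: 1→3→5 push 10
augment #2: 1→6→5 push 27
augment #3: 1→0→8→5 push 23
augment #4: 1→2→6→5 push 2
augment #5: 1→0→4→3→5 push 2
augment #6: 1→2→7→4→3→5 push 2
max flow = 66; residual-reachable set from 1 gives S-side
cut edges (S→T): {(1,3), (1,6), (2,6), (4,3), (8,5)} total cap 66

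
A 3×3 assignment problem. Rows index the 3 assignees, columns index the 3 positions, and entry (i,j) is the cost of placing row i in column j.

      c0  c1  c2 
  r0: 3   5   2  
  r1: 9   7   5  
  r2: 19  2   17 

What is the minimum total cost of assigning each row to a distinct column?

optimal assignment: row0→col0 (cost 3), row1→col2 (cost 5), row2→col1 (cost 2)
total = 3 + 5 + 2 = 10

Minimum assignment cost: 10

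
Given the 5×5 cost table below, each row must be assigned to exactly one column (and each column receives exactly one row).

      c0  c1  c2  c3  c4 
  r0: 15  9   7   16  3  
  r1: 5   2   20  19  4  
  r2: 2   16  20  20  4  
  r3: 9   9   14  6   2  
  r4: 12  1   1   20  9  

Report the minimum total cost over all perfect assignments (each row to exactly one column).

Minimum assignment cost: 14

optimal assignment: row0→col4 (cost 3), row1→col1 (cost 2), row2→col0 (cost 2), row3→col3 (cost 6), row4→col2 (cost 1)
total = 3 + 2 + 2 + 6 + 1 = 14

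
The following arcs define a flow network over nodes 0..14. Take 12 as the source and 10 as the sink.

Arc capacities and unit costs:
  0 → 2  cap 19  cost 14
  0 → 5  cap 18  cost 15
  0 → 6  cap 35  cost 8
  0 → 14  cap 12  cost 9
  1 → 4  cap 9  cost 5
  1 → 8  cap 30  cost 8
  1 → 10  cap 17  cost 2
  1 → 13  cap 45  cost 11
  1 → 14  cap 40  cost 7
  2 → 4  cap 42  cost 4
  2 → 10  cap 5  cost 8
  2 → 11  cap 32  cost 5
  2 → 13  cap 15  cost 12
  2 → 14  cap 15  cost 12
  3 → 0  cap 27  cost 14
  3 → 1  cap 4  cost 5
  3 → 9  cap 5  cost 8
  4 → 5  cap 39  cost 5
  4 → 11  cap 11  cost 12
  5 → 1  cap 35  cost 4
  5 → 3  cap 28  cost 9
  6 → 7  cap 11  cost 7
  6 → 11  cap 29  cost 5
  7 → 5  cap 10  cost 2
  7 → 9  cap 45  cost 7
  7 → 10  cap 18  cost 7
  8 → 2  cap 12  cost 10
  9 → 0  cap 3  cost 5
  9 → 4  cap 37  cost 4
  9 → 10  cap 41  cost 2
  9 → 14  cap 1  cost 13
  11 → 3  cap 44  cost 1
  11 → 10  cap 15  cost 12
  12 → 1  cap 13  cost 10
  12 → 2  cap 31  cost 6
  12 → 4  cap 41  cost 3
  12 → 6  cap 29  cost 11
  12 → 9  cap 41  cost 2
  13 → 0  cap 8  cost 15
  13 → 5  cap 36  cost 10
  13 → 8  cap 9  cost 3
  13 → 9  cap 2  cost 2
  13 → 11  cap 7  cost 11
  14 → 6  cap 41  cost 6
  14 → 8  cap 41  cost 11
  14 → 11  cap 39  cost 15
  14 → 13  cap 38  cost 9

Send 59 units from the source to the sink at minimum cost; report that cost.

shortest-cost path #1: 12→9→10 push 41 @ unit cost 4 (adds 164)
shortest-cost path #2: 12→1→10 push 13 @ unit cost 12 (adds 156)
shortest-cost path #3: 12→2→10 push 5 @ unit cost 14 (adds 70)
total cost = 390

Minimum cost for 59 units: 390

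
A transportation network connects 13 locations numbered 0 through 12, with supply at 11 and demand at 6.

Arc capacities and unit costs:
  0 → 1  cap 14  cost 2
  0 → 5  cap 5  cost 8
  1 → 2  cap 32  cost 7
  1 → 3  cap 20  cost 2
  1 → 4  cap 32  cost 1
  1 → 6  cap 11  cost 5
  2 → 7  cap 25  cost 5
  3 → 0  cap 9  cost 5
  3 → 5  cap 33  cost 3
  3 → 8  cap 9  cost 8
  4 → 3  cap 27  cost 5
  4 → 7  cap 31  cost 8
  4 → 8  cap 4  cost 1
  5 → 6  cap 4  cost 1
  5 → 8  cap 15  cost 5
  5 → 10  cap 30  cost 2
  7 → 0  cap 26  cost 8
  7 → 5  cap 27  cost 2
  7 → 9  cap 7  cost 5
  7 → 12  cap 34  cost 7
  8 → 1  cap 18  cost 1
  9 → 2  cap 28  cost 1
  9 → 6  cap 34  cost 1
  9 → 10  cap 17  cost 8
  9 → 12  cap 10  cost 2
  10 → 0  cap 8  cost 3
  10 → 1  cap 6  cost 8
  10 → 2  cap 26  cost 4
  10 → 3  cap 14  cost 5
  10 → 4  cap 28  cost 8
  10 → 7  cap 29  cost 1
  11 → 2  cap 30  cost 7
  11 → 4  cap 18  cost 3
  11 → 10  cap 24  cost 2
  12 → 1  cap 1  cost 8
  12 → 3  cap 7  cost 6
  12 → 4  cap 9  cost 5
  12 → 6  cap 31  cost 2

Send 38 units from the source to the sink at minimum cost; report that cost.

Minimum cost for 38 units: 475

shortest-cost path #1: 11→10→7→5→6 push 4 @ unit cost 6 (adds 24)
shortest-cost path #2: 11→10→7→9→6 push 7 @ unit cost 9 (adds 63)
shortest-cost path #3: 11→4→8→1→6 push 4 @ unit cost 10 (adds 40)
shortest-cost path #4: 11→10→0→1→6 push 7 @ unit cost 12 (adds 84)
shortest-cost path #5: 11→10→7→12→6 push 6 @ unit cost 12 (adds 72)
shortest-cost path #6: 11→4→3→5→7→12→6 push 4 @ unit cost 18 (adds 72)
shortest-cost path #7: 11→4→7→12→6 push 6 @ unit cost 20 (adds 120)
total cost = 475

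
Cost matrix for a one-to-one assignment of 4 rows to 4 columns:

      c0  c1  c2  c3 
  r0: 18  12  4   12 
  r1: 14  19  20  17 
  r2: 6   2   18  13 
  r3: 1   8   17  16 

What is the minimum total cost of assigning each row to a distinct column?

Minimum assignment cost: 24

optimal assignment: row0→col2 (cost 4), row1→col3 (cost 17), row2→col1 (cost 2), row3→col0 (cost 1)
total = 4 + 17 + 2 + 1 = 24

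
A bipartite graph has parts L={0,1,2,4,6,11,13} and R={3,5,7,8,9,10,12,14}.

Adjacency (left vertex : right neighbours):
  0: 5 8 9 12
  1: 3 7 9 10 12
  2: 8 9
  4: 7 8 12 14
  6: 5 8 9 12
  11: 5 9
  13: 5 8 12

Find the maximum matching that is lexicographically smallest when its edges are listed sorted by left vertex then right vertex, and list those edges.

|M| = 6 (so the lex-smallest maximum matching has 6 edges)
process left vertices in ascending order; for each, take the smallest-labelled available neighbour that still permits 6 edges overall, or leave it unmatched if none does
lex-smallest matching: {0-5, 1-3, 2-8, 4-7, 6-9, 13-12}

Lex-smallest maximum matching: {(0,5), (1,3), (2,8), (4,7), (6,9), (13,12)}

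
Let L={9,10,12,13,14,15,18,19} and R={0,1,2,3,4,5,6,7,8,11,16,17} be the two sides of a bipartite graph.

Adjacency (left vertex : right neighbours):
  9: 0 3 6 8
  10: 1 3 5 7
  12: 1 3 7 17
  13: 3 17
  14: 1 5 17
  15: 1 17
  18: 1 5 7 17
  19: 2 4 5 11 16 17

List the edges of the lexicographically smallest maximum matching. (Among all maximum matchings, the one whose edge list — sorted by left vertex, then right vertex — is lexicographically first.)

|M| = 7 (so the lex-smallest maximum matching has 7 edges)
process left vertices in ascending order; for each, take the smallest-labelled available neighbour that still permits 7 edges overall, or leave it unmatched if none does
lex-smallest matching: {9-0, 10-1, 12-3, 13-17, 14-5, 18-7, 19-2}

Lex-smallest maximum matching: {(9,0), (10,1), (12,3), (13,17), (14,5), (18,7), (19,2)}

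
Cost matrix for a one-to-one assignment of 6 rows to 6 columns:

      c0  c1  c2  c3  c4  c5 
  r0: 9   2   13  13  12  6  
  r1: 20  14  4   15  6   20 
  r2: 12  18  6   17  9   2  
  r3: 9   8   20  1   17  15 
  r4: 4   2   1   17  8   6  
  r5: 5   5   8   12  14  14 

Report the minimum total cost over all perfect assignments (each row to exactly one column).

optimal assignment: row0→col1 (cost 2), row1→col4 (cost 6), row2→col5 (cost 2), row3→col3 (cost 1), row4→col2 (cost 1), row5→col0 (cost 5)
total = 2 + 6 + 2 + 1 + 1 + 5 = 17

Minimum assignment cost: 17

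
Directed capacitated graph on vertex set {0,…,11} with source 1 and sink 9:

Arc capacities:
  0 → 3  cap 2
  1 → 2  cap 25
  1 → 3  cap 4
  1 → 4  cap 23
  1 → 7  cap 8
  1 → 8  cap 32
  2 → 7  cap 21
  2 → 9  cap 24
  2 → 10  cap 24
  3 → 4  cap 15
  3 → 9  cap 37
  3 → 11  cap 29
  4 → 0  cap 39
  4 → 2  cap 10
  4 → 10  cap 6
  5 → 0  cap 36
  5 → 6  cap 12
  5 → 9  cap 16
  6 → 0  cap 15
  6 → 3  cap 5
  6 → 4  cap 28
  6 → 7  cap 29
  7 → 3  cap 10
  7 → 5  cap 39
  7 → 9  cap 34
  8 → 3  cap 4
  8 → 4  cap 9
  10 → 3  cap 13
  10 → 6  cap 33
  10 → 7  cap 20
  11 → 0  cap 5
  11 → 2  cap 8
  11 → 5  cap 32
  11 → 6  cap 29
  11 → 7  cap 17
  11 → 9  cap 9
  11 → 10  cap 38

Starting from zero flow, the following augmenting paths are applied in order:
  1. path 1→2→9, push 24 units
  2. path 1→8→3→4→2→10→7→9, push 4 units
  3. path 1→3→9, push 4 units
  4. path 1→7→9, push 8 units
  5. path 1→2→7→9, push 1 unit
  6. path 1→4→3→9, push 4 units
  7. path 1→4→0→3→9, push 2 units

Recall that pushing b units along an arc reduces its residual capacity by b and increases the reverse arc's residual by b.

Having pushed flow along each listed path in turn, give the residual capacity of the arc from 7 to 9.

Residual capacity of (7,9): 21

after path 1 (1→2→9, push 24): res(7,9)=34
after path 2 (1→8→3→4→2→10→7→9, push 4): res(7,9)=30
after path 3 (1→3→9, push 4): res(7,9)=30
after path 4 (1→7→9, push 8): res(7,9)=22
after path 5 (1→2→7→9, push 1): res(7,9)=21
after path 6 (1→4→3→9, push 4): res(7,9)=21
after path 7 (1→4→0→3→9, push 2): res(7,9)=21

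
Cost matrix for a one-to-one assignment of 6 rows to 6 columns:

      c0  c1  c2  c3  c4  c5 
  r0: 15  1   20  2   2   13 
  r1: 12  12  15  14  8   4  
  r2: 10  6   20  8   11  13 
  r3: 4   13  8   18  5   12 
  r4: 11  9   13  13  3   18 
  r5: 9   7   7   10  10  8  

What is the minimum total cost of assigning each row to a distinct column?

Minimum assignment cost: 26

optimal assignment: row0→col3 (cost 2), row1→col5 (cost 4), row2→col1 (cost 6), row3→col0 (cost 4), row4→col4 (cost 3), row5→col2 (cost 7)
total = 2 + 4 + 6 + 4 + 3 + 7 = 26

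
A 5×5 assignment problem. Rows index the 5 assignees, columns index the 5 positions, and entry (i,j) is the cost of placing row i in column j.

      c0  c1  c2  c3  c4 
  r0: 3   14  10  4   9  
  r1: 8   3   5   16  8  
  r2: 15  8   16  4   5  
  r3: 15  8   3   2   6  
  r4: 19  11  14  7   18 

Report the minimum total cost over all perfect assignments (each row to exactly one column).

optimal assignment: row0→col0 (cost 3), row1→col1 (cost 3), row2→col4 (cost 5), row3→col2 (cost 3), row4→col3 (cost 7)
total = 3 + 3 + 5 + 3 + 7 = 21

Minimum assignment cost: 21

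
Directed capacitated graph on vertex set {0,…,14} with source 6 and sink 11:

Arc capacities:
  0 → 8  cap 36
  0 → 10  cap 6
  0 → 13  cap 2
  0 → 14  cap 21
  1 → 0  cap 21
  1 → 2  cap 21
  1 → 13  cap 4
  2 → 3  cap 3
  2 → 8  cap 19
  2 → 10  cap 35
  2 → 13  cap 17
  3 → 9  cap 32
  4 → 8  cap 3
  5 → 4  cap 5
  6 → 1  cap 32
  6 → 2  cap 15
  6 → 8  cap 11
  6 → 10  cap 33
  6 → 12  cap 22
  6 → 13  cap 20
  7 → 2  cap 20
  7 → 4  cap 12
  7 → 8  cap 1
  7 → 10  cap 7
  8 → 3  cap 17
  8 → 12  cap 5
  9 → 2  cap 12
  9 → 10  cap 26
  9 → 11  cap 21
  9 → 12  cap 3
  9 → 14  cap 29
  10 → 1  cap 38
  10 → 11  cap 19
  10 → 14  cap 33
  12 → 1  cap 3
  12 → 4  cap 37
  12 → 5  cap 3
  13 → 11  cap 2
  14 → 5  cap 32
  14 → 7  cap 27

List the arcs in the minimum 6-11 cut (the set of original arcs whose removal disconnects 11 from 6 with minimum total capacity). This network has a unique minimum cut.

Min-cut arcs: {(2,3), (8,3), (10,11), (13,11)} (total capacity 41)

augment #1: 6→10→11 push 19
augment #2: 6→13→11 push 2
augment #3: 6→2→3→9→11 push 3
augment #4: 6→8→3→9→11 push 11
augment #5: 6→2→8→3→9→11 push 6
max flow = 41; residual-reachable set from 6 gives S-side
cut edges (S→T): {(2,3), (8,3), (10,11), (13,11)} total cap 41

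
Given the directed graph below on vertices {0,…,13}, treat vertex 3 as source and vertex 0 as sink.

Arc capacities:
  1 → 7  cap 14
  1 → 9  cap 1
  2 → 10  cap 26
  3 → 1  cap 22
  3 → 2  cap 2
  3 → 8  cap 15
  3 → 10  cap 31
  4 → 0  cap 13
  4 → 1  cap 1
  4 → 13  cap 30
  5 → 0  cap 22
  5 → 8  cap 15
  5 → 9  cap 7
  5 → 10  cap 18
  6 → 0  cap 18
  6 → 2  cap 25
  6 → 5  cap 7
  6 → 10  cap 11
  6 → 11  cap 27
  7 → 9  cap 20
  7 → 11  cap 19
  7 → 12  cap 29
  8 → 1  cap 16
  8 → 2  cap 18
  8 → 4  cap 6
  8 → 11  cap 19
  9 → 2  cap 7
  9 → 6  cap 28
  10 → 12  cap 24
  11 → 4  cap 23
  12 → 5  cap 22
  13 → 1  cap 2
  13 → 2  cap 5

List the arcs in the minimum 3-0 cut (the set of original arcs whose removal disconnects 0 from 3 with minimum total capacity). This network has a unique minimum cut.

augment #1: 3→8→4→0 push 6
augment #2: 3→1→9→6→0 push 1
augment #3: 3→8→11→4→0 push 7
augment #4: 3→10→12→5→0 push 22
augment #5: 3→1→7→9→6→0 push 14
max flow = 50; residual-reachable set from 3 gives S-side
cut edges (S→T): {(1,7), (1,9), (4,0), (12,5)} total cap 50

Min-cut arcs: {(1,7), (1,9), (4,0), (12,5)} (total capacity 50)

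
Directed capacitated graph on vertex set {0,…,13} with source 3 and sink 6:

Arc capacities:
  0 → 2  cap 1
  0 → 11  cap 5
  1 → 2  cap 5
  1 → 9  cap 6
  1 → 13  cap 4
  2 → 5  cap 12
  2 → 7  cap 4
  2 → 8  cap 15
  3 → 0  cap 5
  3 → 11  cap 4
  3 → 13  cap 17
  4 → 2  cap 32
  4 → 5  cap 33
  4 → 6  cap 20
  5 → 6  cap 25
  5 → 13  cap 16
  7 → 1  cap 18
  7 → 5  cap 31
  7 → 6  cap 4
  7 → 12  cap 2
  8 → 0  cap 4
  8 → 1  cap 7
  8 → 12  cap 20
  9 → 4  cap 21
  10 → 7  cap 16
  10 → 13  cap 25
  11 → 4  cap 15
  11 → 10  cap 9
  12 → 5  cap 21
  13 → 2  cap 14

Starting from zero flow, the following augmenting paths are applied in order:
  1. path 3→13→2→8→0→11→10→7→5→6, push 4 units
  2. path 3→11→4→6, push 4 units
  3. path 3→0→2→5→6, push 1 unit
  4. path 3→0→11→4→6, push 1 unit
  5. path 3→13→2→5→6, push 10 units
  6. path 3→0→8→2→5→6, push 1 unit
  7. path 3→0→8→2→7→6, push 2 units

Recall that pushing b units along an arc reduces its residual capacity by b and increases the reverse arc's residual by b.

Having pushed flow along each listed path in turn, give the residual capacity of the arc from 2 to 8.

after path 1 (3→13→2→8→0→11→10→7→5→6, push 4): res(2,8)=11
after path 2 (3→11→4→6, push 4): res(2,8)=11
after path 3 (3→0→2→5→6, push 1): res(2,8)=11
after path 4 (3→0→11→4→6, push 1): res(2,8)=11
after path 5 (3→13→2→5→6, push 10): res(2,8)=11
after path 6 (3→0→8→2→5→6, push 1): res(2,8)=12
after path 7 (3→0→8→2→7→6, push 2): res(2,8)=14

Residual capacity of (2,8): 14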